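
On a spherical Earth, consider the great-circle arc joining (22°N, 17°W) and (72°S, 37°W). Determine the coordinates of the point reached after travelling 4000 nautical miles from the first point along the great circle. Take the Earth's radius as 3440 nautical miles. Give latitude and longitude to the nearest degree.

≈ (44°S, 25°W)

Convert each endpoint to a unit vector on the sphere (x = cos φ cos λ, y = cos φ sin λ, z = sin φ).
The central angle between the endpoints is δ = arccos(p₁·p₂) ≈ 1.658 rad (95.0°). The total great-circle distance is δ·R ≈ 1.658 × 3440 ≈ 5703 nmi, so the target fraction is f = 4000/5703 ≈ 0.701.
Interpolate at f ≈ 0.701 with slerp weights a = sin((1−f)δ)/sin δ ≈ 0.477, b = sin(fδ)/sin δ ≈ 0.921.
p = a·p₁ + b·p₂ ≈ (0.650, -0.301, -0.698); φ = arcsin(p_z) ≈ -44.24°, λ = atan2(p_y, p_x) ≈ -24.81°.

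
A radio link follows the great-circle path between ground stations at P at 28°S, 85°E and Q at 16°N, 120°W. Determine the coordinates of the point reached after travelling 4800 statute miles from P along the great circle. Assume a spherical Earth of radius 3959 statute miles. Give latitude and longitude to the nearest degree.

Convert each endpoint to a unit vector on the sphere (x = cos φ cos λ, y = cos φ sin λ, z = sin φ).
The central angle between the endpoints is δ = arccos(p₁·p₂) ≈ 2.687 rad (154.0°). The total great-circle distance is δ·R ≈ 2.687 × 3959 ≈ 10640 mi, so the target fraction is f = 4800/10640 ≈ 0.451.
Interpolate at f ≈ 0.451 with slerp weights a = sin((1−f)δ)/sin δ ≈ 2.269, b = sin(fδ)/sin δ ≈ 2.135.
p = a·p₁ + b·p₂ ≈ (-0.851, 0.219, -0.477); φ = arcsin(p_z) ≈ -28.48°, λ = atan2(p_y, p_x) ≈ 165.59°.

≈ 28°S, 166°E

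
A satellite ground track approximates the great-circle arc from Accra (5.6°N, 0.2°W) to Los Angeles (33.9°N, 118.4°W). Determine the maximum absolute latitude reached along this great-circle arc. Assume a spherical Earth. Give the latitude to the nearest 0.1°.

The great circle lies in the plane with unit normal n̂ = (p₁ × p₂)/|p₁ × p₂|.
Here n̂_z ≈ -0.773; the vertex latitude is φ_max = arccos|n̂_z| ≈ 39.4°.
Check via Clairaut: cos φ_max = |cos φ₁| · sin C = cos(5.6°)·sin(51.0°) ≈ 0.773, again giving ≈ 39.4°.

≈ 39.4°N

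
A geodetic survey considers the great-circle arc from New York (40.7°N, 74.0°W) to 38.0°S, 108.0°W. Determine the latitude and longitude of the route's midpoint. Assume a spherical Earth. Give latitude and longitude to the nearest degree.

≈ 1°N, 91°W

Write both endpoints as unit vectors p₁, p₂ with components (cos φ cos λ, cos φ sin λ, sin φ).
The central angle between the endpoints is δ = arccos(p₁·p₂) ≈ 1.477 rad (84.6°).
Interpolate at f = 1/2 with slerp weights a = sin((1−f)δ)/sin δ ≈ 0.676, b = sin(fδ)/sin δ ≈ 0.676.
p = a·p₁ + b·p₂ ≈ (-0.023, -0.999, 0.025); φ = arcsin(p_z) ≈ 1.41°, λ = atan2(p_y, p_x) ≈ -91.34°.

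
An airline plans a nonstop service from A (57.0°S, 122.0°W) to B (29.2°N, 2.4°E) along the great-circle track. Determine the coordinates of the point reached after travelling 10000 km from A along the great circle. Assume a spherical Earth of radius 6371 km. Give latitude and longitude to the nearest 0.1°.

From cos δ = sin φ₁ sin φ₂ + cos φ₁ cos φ₂ cos Δλ, the central angle is δ ≈ 2.316 rad (132.7°). The total great-circle distance is δ·R ≈ 2.316 × 6371 ≈ 14752 km, so the target fraction is f = 10000/14752 ≈ 0.678.
Interpolate at f ≈ 0.678 with slerp weights a = sin((1−f)δ)/sin δ ≈ 0.923, b = sin(fδ)/sin δ ≈ 1.360.
p = a·p₁ + b·p₂ ≈ (0.920, -0.377, -0.111); φ = arcsin(p_z) ≈ -6.35°, λ = atan2(p_y, p_x) ≈ -22.27°.

≈ (6.3°S, 22.3°W)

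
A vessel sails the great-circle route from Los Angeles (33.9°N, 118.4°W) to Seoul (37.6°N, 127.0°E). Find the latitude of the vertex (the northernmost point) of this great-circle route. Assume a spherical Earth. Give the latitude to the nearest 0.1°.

The great circle lies in the plane with unit normal n̂ = (p₁ × p₂)/|p₁ × p₂|.
Here n̂_z ≈ -0.599; the vertex latitude is φ_max = arccos|n̂_z| ≈ 53.2°.
Check via Clairaut: cos φ_max = |cos φ₁| · sin C = cos(33.9°)·sin(46.2°) ≈ 0.599, again giving ≈ 53.2°.

≈ 53.2°N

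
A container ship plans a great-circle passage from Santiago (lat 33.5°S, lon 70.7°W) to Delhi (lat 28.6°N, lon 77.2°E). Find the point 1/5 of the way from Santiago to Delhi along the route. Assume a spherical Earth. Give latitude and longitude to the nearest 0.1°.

≈ lat 29.1°S, lon 35.3°W

Convert each endpoint to a unit vector on the sphere (x = cos φ cos λ, y = cos φ sin λ, z = sin φ).
The central angle between the endpoints is δ = arccos(p₁·p₂) ≈ 2.656 rad (152.2°).
Interpolate at f = 1/5 with slerp weights a = sin((1−f)δ)/sin δ ≈ 1.822, b = sin(fδ)/sin δ ≈ 1.085.
p = a·p₁ + b·p₂ ≈ (0.713, -0.505, -0.486); φ = arcsin(p_z) ≈ -29.09°, λ = atan2(p_y, p_x) ≈ -35.28°.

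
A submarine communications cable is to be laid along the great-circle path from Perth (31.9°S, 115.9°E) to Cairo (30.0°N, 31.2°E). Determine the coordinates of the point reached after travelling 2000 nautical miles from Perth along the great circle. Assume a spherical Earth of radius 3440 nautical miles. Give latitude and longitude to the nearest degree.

Write both endpoints as unit vectors p₁, p₂ with components (cos φ cos λ, cos φ sin λ, sin φ).
The central angle between the endpoints is δ = arccos(p₁·p₂) ≈ 1.768 rad (101.3°). The total great-circle distance is δ·R ≈ 1.768 × 3440 ≈ 6083 nmi, so the target fraction is f = 2000/6083 ≈ 0.329.
Interpolate at f ≈ 0.329 with slerp weights a = sin((1−f)δ)/sin δ ≈ 0.946, b = sin(fδ)/sin δ ≈ 0.560.
p = a·p₁ + b·p₂ ≈ (0.064, 0.973, -0.220); φ = arcsin(p_z) ≈ -12.69°, λ = atan2(p_y, p_x) ≈ 86.23°.

≈ 13°S, 86°E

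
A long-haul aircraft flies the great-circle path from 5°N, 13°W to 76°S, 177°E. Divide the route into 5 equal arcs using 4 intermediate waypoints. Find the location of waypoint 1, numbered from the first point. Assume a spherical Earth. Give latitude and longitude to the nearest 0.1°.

≈ 16.7°S, 14.0°W

Write both endpoints as unit vectors p₁, p₂ with components (cos φ cos λ, cos φ sin λ, sin φ).
The central angle between the endpoints is δ = arccos(p₁·p₂) ≈ 1.899 rad (108.8°).
Interpolate at f = 1/5 with slerp weights a = sin((1−f)δ)/sin δ ≈ 1.055, b = sin(fδ)/sin δ ≈ 0.391.
p = a·p₁ + b·p₂ ≈ (0.929, -0.231, -0.288); φ = arcsin(p_z) ≈ -16.73°, λ = atan2(p_y, p_x) ≈ -13.98°.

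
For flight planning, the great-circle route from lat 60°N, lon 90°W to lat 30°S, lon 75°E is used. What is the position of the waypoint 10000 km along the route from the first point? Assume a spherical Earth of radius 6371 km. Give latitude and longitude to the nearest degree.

≈ lat 27°N, lon 61°E

Write both endpoints as unit vectors p₁, p₂ with components (cos φ cos λ, cos φ sin λ, sin φ).
The central angle between the endpoints is δ = arccos(p₁·p₂) ≈ 2.589 rad (148.4°). The total great-circle distance is δ·R ≈ 2.589 × 6371 ≈ 16496 km, so the target fraction is f = 10000/16496 ≈ 0.606.
Interpolate at f ≈ 0.606 with slerp weights a = sin((1−f)δ)/sin δ ≈ 1.623, b = sin(fδ)/sin δ ≈ 1.906.
p = a·p₁ + b·p₂ ≈ (0.427, 0.782, 0.453); φ = arcsin(p_z) ≈ 26.94°, λ = atan2(p_y, p_x) ≈ 61.37°.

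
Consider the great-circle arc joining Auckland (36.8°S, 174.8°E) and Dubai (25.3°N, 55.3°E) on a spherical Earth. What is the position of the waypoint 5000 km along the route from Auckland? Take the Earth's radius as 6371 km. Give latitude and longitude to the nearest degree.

≈ 22°S, 126°E

Write both endpoints as unit vectors p₁, p₂ with components (cos φ cos λ, cos φ sin λ, sin φ).
The central angle between the endpoints is δ = arccos(p₁·p₂) ≈ 2.230 rad (127.8°). The total great-circle distance is δ·R ≈ 2.230 × 6371 ≈ 14207 km, so the target fraction is f = 5000/14207 ≈ 0.352.
Interpolate at f ≈ 0.352 with slerp weights a = sin((1−f)δ)/sin δ ≈ 1.255, b = sin(fδ)/sin δ ≈ 0.894.
p = a·p₁ + b·p₂ ≈ (-0.541, 0.756, -0.370); φ = arcsin(p_z) ≈ -21.70°, λ = atan2(p_y, p_x) ≈ 125.59°.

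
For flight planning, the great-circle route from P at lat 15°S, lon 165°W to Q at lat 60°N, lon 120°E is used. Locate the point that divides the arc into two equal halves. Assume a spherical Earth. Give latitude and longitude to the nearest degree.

≈ lat 27°N, lon 171°E

Write both endpoints as unit vectors p₁, p₂ with components (cos φ cos λ, cos φ sin λ, sin φ).
The central angle between the endpoints is δ = arccos(p₁·p₂) ≈ 1.670 rad (95.7°).
Interpolate at f = 1/2 with slerp weights a = sin((1−f)δ)/sin δ ≈ 0.745, b = sin(fδ)/sin δ ≈ 0.745.
p = a·p₁ + b·p₂ ≈ (-0.881, 0.136, 0.452); φ = arcsin(p_z) ≈ 26.90°, λ = atan2(p_y, p_x) ≈ 171.21°.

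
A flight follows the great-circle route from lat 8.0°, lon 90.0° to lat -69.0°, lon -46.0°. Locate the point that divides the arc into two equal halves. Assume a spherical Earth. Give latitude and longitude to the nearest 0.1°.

From cos δ = sin φ₁ sin φ₂ + cos φ₁ cos φ₂ cos Δλ, the central angle is δ ≈ 1.966 rad (112.7°).
Interpolate at f = 1/2 with slerp weights a = sin((1−f)δ)/sin δ ≈ 0.902, b = sin(fδ)/sin δ ≈ 0.902.
p = a·p₁ + b·p₂ ≈ (0.225, 0.661, -0.716); φ = arcsin(p_z) ≈ -45.76°, λ = atan2(p_y, p_x) ≈ 71.23°.

≈ lat -45.8°, lon 71.2°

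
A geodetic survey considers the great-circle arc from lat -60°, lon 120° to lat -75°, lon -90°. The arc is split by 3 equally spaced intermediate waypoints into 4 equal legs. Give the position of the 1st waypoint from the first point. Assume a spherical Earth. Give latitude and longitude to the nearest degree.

Convert each endpoint to a unit vector on the sphere (x = cos φ cos λ, y = cos φ sin λ, z = sin φ).
The central angle between the endpoints is δ = arccos(p₁·p₂) ≈ 0.761 rad (43.6°).
Interpolate at f = 1/4 with slerp weights a = sin((1−f)δ)/sin δ ≈ 0.783, b = sin(fδ)/sin δ ≈ 0.274.
p = a·p₁ + b·p₂ ≈ (-0.196, 0.268, -0.943); φ = arcsin(p_z) ≈ -70.60°, λ = atan2(p_y, p_x) ≈ 126.13°.

≈ lat -71°, lon 126°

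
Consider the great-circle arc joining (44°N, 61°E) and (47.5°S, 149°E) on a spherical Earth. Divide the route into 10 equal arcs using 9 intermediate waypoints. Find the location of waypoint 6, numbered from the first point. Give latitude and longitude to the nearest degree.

From cos δ = sin φ₁ sin φ₂ + cos φ₁ cos φ₂ cos Δλ, the central angle is δ ≈ 2.089 rad (119.7°).
Interpolate at f = 6/10 with slerp weights a = sin((1−f)δ)/sin δ ≈ 0.854, b = sin(fδ)/sin δ ≈ 1.094.
p = a·p₁ + b·p₂ ≈ (-0.336, 0.918, -0.213); φ = arcsin(p_z) ≈ -12.31°, λ = atan2(p_y, p_x) ≈ 110.09°.

≈ (12°S, 110°E)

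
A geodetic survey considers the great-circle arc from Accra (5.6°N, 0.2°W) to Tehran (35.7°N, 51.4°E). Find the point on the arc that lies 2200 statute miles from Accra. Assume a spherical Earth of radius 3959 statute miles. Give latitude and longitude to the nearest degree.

From cos δ = sin φ₁ sin φ₂ + cos φ₁ cos φ₂ cos Δλ, the central angle is δ ≈ 0.978 rad (56.0°). The total great-circle distance is δ·R ≈ 0.978 × 3959 ≈ 3871 mi, so the target fraction is f = 2200/3871 ≈ 0.568.
Interpolate at f ≈ 0.568 with slerp weights a = sin((1−f)δ)/sin δ ≈ 0.494, b = sin(fδ)/sin δ ≈ 0.636.
p = a·p₁ + b·p₂ ≈ (0.814, 0.402, 0.419); φ = arcsin(p_z) ≈ 24.80°, λ = atan2(p_y, p_x) ≈ 26.29°.

≈ (25°N, 26°E)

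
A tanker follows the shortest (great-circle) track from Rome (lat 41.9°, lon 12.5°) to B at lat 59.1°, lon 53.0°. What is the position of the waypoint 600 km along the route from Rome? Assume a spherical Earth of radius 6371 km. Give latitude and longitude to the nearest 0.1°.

The haversine formula gives a central angle δ ≈ 0.528 rad (30.3°) between the endpoints. The total great-circle distance is δ·R ≈ 0.528 × 6371 ≈ 3365 km, so the target fraction is f = 600/3365 ≈ 0.178.
Interpolate at f ≈ 0.178 with slerp weights a = sin((1−f)δ)/sin δ ≈ 0.834, b = sin(fδ)/sin δ ≈ 0.187.
p = a·p₁ + b·p₂ ≈ (0.664, 0.211, 0.717); φ = arcsin(p_z) ≈ 45.84°, λ = atan2(p_y, p_x) ≈ 17.62°.

≈ lat 45.8°, lon 17.6°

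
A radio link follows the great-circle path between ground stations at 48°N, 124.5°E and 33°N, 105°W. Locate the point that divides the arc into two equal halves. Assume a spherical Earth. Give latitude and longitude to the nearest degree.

≈ 63°N, 157°W

The haversine formula gives a central angle δ ≈ 1.530 rad (87.7°) between the endpoints.
Interpolate at f = 1/2 with slerp weights a = sin((1−f)δ)/sin δ ≈ 0.693, b = sin(fδ)/sin δ ≈ 0.693.
p = a·p₁ + b·p₂ ≈ (-0.413, -0.179, 0.893); φ = arcsin(p_z) ≈ 63.23°, λ = atan2(p_y, p_x) ≈ -156.54°.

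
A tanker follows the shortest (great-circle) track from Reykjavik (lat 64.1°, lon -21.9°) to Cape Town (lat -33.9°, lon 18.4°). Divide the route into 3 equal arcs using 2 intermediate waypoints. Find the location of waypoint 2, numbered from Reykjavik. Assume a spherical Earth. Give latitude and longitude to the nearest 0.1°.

≈ lat -0.7°, lon 9.0°

Write both endpoints as unit vectors p₁, p₂ with components (cos φ cos λ, cos φ sin λ, sin φ).
The central angle between the endpoints is δ = arccos(p₁·p₂) ≈ 1.798 rad (103.0°).
Interpolate at f = 2/3 with slerp weights a = sin((1−f)δ)/sin δ ≈ 0.579, b = sin(fδ)/sin δ ≈ 0.956.
p = a·p₁ + b·p₂ ≈ (0.988, 0.156, -0.012); φ = arcsin(p_z) ≈ -0.71°, λ = atan2(p_y, p_x) ≈ 8.99°.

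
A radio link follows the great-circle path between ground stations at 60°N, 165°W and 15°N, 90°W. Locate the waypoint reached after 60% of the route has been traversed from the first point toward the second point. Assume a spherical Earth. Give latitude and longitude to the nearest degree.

Write both endpoints as unit vectors p₁, p₂ with components (cos φ cos λ, cos φ sin λ, sin φ).
The central angle between the endpoints is δ = arccos(p₁·p₂) ≈ 1.214 rad (69.6°).
Interpolate at f = 0.60 with slerp weights a = sin((1−f)δ)/sin δ ≈ 0.498, b = sin(fδ)/sin δ ≈ 0.710.
p = a·p₁ + b·p₂ ≈ (-0.241, -0.751, 0.615); φ = arcsin(p_z) ≈ 37.97°, λ = atan2(p_y, p_x) ≈ -107.77°.

≈ 38°N, 108°W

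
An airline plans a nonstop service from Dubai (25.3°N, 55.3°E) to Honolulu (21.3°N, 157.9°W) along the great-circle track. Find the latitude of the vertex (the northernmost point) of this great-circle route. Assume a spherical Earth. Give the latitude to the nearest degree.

The great circle lies in the plane with unit normal n̂ = (p₁ × p₂)/|p₁ × p₂|.
Here n̂_z ≈ +0.552; the vertex latitude is φ_max = arccos|n̂_z| ≈ 56.5°.

≈ 56°N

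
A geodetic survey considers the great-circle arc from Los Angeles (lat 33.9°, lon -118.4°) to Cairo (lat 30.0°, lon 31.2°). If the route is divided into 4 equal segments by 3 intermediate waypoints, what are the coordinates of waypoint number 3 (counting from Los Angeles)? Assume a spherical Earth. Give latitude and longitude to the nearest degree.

The haversine formula gives a central angle δ ≈ 1.919 rad (109.9°) between the endpoints.
Interpolate at f = 3/4 with slerp weights a = sin((1−f)δ)/sin δ ≈ 0.491, b = sin(fδ)/sin δ ≈ 1.055.
p = a·p₁ + b·p₂ ≈ (0.587, 0.115, 0.801); φ = arcsin(p_z) ≈ 53.24°, λ = atan2(p_y, p_x) ≈ 11.04°.

≈ lat 53°, lon 11°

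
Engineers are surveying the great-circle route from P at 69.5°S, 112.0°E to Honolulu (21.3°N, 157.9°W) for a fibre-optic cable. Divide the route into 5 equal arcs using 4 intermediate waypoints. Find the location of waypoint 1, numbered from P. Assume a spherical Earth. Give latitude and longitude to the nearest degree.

Write both endpoints as unit vectors p₁, p₂ with components (cos φ cos λ, cos φ sin λ, sin φ).
The central angle between the endpoints is δ = arccos(p₁·p₂) ≈ 1.919 rad (109.9°).
Interpolate at f = 1/5 with slerp weights a = sin((1−f)δ)/sin δ ≈ 1.063, b = sin(fδ)/sin δ ≈ 0.398.
p = a·p₁ + b·p₂ ≈ (-0.483, 0.206, -0.851); φ = arcsin(p_z) ≈ -58.32°, λ = atan2(p_y, p_x) ≈ 156.95°.

≈ 58°S, 157°E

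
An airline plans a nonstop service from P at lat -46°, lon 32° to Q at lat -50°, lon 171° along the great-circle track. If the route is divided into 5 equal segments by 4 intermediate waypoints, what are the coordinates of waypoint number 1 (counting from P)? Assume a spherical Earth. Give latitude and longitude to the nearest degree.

≈ lat -59°, lon 45°

Convert each endpoint to a unit vector on the sphere (x = cos φ cos λ, y = cos φ sin λ, z = sin φ).
The central angle between the endpoints is δ = arccos(p₁·p₂) ≈ 1.355 rad (77.6°).
Interpolate at f = 1/5 with slerp weights a = sin((1−f)δ)/sin δ ≈ 0.905, b = sin(fδ)/sin δ ≈ 0.274.
p = a·p₁ + b·p₂ ≈ (0.359, 0.361, -0.861); φ = arcsin(p_z) ≈ -59.41°, λ = atan2(p_y, p_x) ≈ 45.13°.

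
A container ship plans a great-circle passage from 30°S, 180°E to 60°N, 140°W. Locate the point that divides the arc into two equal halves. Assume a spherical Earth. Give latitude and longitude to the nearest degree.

Write both endpoints as unit vectors p₁, p₂ with components (cos φ cos λ, cos φ sin λ, sin φ).
The central angle between the endpoints is δ = arccos(p₁·p₂) ≈ 1.672 rad (95.8°).
Interpolate at f = 1/2 with slerp weights a = sin((1−f)δ)/sin δ ≈ 0.746, b = sin(fδ)/sin δ ≈ 0.746.
p = a·p₁ + b·p₂ ≈ (-0.932, -0.240, 0.273); φ = arcsin(p_z) ≈ 15.84°, λ = atan2(p_y, p_x) ≈ -165.57°.

≈ 16°N, 166°W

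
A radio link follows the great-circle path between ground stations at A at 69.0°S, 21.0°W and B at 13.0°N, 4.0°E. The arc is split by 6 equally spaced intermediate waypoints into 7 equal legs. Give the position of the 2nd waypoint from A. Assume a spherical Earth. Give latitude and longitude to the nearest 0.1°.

Write both endpoints as unit vectors p₁, p₂ with components (cos φ cos λ, cos φ sin λ, sin φ).
The central angle between the endpoints is δ = arccos(p₁·p₂) ≈ 1.464 rad (83.9°).
Interpolate at f = 2/7 with slerp weights a = sin((1−f)δ)/sin δ ≈ 0.870, b = sin(fδ)/sin δ ≈ 0.409.
p = a·p₁ + b·p₂ ≈ (0.688, -0.084, -0.721); φ = arcsin(p_z) ≈ -46.10°, λ = atan2(p_y, p_x) ≈ -6.96°.

≈ 46.1°S, 7.0°W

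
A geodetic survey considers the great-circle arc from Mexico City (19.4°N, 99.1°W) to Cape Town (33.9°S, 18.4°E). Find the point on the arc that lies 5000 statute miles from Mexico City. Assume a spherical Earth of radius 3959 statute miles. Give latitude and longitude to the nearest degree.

Convert each endpoint to a unit vector on the sphere (x = cos φ cos λ, y = cos φ sin λ, z = sin φ).
The central angle between the endpoints is δ = arccos(p₁·p₂) ≈ 2.149 rad (123.1°). The total great-circle distance is δ·R ≈ 2.149 × 3959 ≈ 8509 mi, so the target fraction is f = 5000/8509 ≈ 0.588.
Interpolate at f ≈ 0.588 with slerp weights a = sin((1−f)δ)/sin δ ≈ 0.925, b = sin(fδ)/sin δ ≈ 1.138.
p = a·p₁ + b·p₂ ≈ (0.758, -0.564, -0.327); φ = arcsin(p_z) ≈ -19.11°, λ = atan2(p_y, p_x) ≈ -36.62°.

≈ (19°S, 37°W)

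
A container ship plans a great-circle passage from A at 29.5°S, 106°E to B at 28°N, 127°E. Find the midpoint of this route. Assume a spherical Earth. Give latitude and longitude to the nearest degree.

The haversine formula gives a central angle δ ≈ 1.063 rad (60.9°) between the endpoints.
Interpolate at f = 1/2 with slerp weights a = sin((1−f)δ)/sin δ ≈ 0.580, b = sin(fδ)/sin δ ≈ 0.580.
p = a·p₁ + b·p₂ ≈ (-0.447, 0.894, -0.013); φ = arcsin(p_z) ≈ -0.76°, λ = atan2(p_y, p_x) ≈ 116.58°.

≈ 1°S, 117°E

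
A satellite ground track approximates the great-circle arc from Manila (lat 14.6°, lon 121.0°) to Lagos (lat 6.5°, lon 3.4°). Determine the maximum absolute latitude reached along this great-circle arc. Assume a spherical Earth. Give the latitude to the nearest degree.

The great circle lies in the plane with unit normal n̂ = (p₁ × p₂)/|p₁ × p₂|.
Here n̂_z ≈ -0.937; the vertex latitude is φ_max = arccos|n̂_z| ≈ 20.4°.

≈ 20°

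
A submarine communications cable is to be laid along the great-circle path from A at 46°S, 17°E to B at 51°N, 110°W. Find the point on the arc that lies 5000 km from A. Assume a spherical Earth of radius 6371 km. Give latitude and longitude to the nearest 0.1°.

≈ 16.2°S, 23.5°W

Convert each endpoint to a unit vector on the sphere (x = cos φ cos λ, y = cos φ sin λ, z = sin φ).
The central angle between the endpoints is δ = arccos(p₁·p₂) ≈ 2.536 rad (145.3°). The total great-circle distance is δ·R ≈ 2.536 × 6371 ≈ 16156 km, so the target fraction is f = 5000/16156 ≈ 0.309.
Interpolate at f ≈ 0.309 with slerp weights a = sin((1−f)δ)/sin δ ≈ 1.728, b = sin(fδ)/sin δ ≈ 1.241.
p = a·p₁ + b·p₂ ≈ (0.881, -0.383, -0.278); φ = arcsin(p_z) ≈ -16.16°, λ = atan2(p_y, p_x) ≈ -23.51°.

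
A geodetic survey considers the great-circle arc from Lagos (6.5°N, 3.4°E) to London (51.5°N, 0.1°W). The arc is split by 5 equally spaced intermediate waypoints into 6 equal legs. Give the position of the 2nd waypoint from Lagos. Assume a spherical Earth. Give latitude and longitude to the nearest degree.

Write both endpoints as unit vectors p₁, p₂ with components (cos φ cos λ, cos φ sin λ, sin φ).
The central angle between the endpoints is δ = arccos(p₁·p₂) ≈ 0.787 rad (45.1°).
Interpolate at f = 2/6 with slerp weights a = sin((1−f)δ)/sin δ ≈ 0.707, b = sin(fδ)/sin δ ≈ 0.366.
p = a·p₁ + b·p₂ ≈ (0.929, 0.041, 0.367); φ = arcsin(p_z) ≈ 21.51°, λ = atan2(p_y, p_x) ≈ 2.54°.

≈ (22°N, 3°E)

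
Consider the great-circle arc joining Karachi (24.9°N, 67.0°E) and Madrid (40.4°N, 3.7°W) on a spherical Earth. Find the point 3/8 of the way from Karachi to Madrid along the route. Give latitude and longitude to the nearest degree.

≈ 36°N, 44°E

Convert each endpoint to a unit vector on the sphere (x = cos φ cos λ, y = cos φ sin λ, z = sin φ).
The central angle between the endpoints is δ = arccos(p₁·p₂) ≈ 1.046 rad (59.9°).
Interpolate at f = 3/8 with slerp weights a = sin((1−f)δ)/sin δ ≈ 0.703, b = sin(fδ)/sin δ ≈ 0.442.
p = a·p₁ + b·p₂ ≈ (0.585, 0.565, 0.582); φ = arcsin(p_z) ≈ 35.60°, λ = atan2(p_y, p_x) ≈ 44.02°.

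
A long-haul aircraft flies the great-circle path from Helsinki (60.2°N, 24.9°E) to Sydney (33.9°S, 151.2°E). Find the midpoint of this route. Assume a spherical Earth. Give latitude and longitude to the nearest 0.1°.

≈ 24.9°N, 114.4°E

The haversine formula gives a central angle δ ≈ 2.386 rad (136.7°) between the endpoints.
Interpolate at f = 1/2 with slerp weights a = sin((1−f)δ)/sin δ ≈ 1.356, b = sin(fδ)/sin δ ≈ 1.356.
p = a·p₁ + b·p₂ ≈ (-0.375, 0.826, 0.420); φ = arcsin(p_z) ≈ 24.86°, λ = atan2(p_y, p_x) ≈ 114.42°.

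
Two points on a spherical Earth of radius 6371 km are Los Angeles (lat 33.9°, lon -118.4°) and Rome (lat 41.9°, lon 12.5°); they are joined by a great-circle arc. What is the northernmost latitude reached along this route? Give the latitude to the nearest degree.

The great circle lies in the plane with unit normal n̂ = (p₁ × p₂)/|p₁ × p₂|.
Here n̂_z ≈ +0.467; the vertex latitude is φ_max = arccos|n̂_z| ≈ 62.1°.
Check via Clairaut: cos φ_max = |cos φ₁| · sin C = cos(33.9°)·sin(34.3°) ≈ 0.467, again giving ≈ 62.1°.

≈ 62°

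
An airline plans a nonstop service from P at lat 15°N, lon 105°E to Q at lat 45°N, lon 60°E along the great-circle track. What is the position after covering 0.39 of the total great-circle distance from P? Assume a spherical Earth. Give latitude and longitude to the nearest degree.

Convert each endpoint to a unit vector on the sphere (x = cos φ cos λ, y = cos φ sin λ, z = sin φ).
The central angle between the endpoints is δ = arccos(p₁·p₂) ≈ 0.842 rad (48.2°).
Interpolate at f = 0.39 with slerp weights a = sin((1−f)δ)/sin δ ≈ 0.659, b = sin(fδ)/sin δ ≈ 0.432.
p = a·p₁ + b·p₂ ≈ (-0.012, 0.879, 0.476); φ = arcsin(p_z) ≈ 28.44°, λ = atan2(p_y, p_x) ≈ 90.77°.

≈ lat 28°N, lon 91°E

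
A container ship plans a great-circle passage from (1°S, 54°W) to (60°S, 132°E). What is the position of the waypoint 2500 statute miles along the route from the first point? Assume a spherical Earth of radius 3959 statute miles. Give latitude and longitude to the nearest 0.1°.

≈ (37.1°S, 56.5°W)

Convert each endpoint to a unit vector on the sphere (x = cos φ cos λ, y = cos φ sin λ, z = sin φ).
The central angle between the endpoints is δ = arccos(p₁·p₂) ≈ 2.074 rad (118.8°). The total great-circle distance is δ·R ≈ 2.074 × 3959 ≈ 8210 mi, so the target fraction is f = 2500/8210 ≈ 0.304.
Interpolate at f ≈ 0.304 with slerp weights a = sin((1−f)δ)/sin δ ≈ 1.132, b = sin(fδ)/sin δ ≈ 0.674.
p = a·p₁ + b·p₂ ≈ (0.440, -0.665, -0.603); φ = arcsin(p_z) ≈ -37.11°, λ = atan2(p_y, p_x) ≈ -56.53°.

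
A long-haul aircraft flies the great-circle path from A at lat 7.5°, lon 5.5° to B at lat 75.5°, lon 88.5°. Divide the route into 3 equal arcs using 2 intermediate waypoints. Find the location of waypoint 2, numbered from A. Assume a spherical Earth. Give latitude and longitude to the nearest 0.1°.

≈ lat 58.5°, lon 28.5°

The haversine formula gives a central angle δ ≈ 1.414 rad (81.0°) between the endpoints.
Interpolate at f = 2/3 with slerp weights a = sin((1−f)δ)/sin δ ≈ 0.460, b = sin(fδ)/sin δ ≈ 0.819.
p = a·p₁ + b·p₂ ≈ (0.459, 0.249, 0.853); φ = arcsin(p_z) ≈ 58.53°, λ = atan2(p_y, p_x) ≈ 28.45°.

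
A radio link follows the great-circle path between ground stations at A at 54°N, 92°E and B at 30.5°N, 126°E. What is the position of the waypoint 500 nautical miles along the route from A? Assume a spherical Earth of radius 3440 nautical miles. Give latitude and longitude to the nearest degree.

≈ 49°N, 103°E

Convert each endpoint to a unit vector on the sphere (x = cos φ cos λ, y = cos φ sin λ, z = sin φ).
The central angle between the endpoints is δ = arccos(p₁·p₂) ≈ 0.591 rad (33.9°). The total great-circle distance is δ·R ≈ 0.591 × 3440 ≈ 2032 nmi, so the target fraction is f = 500/2032 ≈ 0.246.
Interpolate at f ≈ 0.246 with slerp weights a = sin((1−f)δ)/sin δ ≈ 0.774, b = sin(fδ)/sin δ ≈ 0.260.
p = a·p₁ + b·p₂ ≈ (-0.148, 0.636, 0.758); φ = arcsin(p_z) ≈ 49.27°, λ = atan2(p_y, p_x) ≈ 103.07°.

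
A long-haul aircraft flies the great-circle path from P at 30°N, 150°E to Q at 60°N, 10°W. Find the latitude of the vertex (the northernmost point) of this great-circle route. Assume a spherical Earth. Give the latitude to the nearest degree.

The great circle lies in the plane with unit normal n̂ = (p₁ × p₂)/|p₁ × p₂|.
Here n̂_z ≈ -0.148; the vertex latitude is φ_max = arccos|n̂_z| ≈ 81.5°.

≈ 81°N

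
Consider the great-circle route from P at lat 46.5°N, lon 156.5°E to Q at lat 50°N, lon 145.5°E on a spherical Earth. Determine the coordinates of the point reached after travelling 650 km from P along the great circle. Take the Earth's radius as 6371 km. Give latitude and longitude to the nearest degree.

≈ lat 49°N, lon 149°E

Write both endpoints as unit vectors p₁, p₂ with components (cos φ cos λ, cos φ sin λ, sin φ).
The central angle between the endpoints is δ = arccos(p₁·p₂) ≈ 0.142 rad (8.1°). The total great-circle distance is δ·R ≈ 0.142 × 6371 ≈ 902 km, so the target fraction is f = 650/902 ≈ 0.721.
Interpolate at f ≈ 0.721 with slerp weights a = sin((1−f)δ)/sin δ ≈ 0.280, b = sin(fδ)/sin δ ≈ 0.722.
p = a·p₁ + b·p₂ ≈ (-0.559, 0.340, 0.756); φ = arcsin(p_z) ≈ 49.13°, λ = atan2(p_y, p_x) ≈ 148.72°.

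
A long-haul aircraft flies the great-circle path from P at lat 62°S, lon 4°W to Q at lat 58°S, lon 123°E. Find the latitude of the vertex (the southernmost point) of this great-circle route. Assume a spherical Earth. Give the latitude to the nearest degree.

≈ 76°S

The great circle lies in the plane with unit normal n̂ = (p₁ × p₂)/|p₁ × p₂|.
Here n̂_z ≈ +0.248; the vertex latitude is φ_max = arccos|n̂_z| ≈ 75.6°.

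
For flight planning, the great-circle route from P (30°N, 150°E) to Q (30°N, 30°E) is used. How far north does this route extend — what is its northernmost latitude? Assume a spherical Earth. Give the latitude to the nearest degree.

≈ 49°N

The great circle lies in the plane with unit normal n̂ = (p₁ × p₂)/|p₁ × p₂|.
Here n̂_z ≈ -0.655; the vertex latitude is φ_max = arccos|n̂_z| ≈ 49.1°.
Check via Clairaut: cos φ_max = |cos φ₁| · sin C = cos(30.0°)·sin(49.1°) ≈ 0.655, again giving ≈ 49.1°.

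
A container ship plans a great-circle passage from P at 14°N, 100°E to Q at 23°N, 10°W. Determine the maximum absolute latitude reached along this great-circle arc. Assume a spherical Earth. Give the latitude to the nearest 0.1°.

The great circle lies in the plane with unit normal n̂ = (p₁ × p₂)/|p₁ × p₂|.
Here n̂_z ≈ -0.859; the vertex latitude is φ_max = arccos|n̂_z| ≈ 30.8°.
Check via Clairaut: cos φ_max = |cos φ₁| · sin C = cos(14.0°)·sin(62.2°) ≈ 0.859, again giving ≈ 30.8°.

≈ 30.8°N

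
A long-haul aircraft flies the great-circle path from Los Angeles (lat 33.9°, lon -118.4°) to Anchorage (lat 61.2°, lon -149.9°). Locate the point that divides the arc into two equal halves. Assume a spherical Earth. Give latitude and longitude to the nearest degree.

Write both endpoints as unit vectors p₁, p₂ with components (cos φ cos λ, cos φ sin λ, sin φ).
The central angle between the endpoints is δ = arccos(p₁·p₂) ≈ 0.592 rad (33.9°).
Interpolate at f = 1/2 with slerp weights a = sin((1−f)δ)/sin δ ≈ 0.523, b = sin(fδ)/sin δ ≈ 0.523.
p = a·p₁ + b·p₂ ≈ (-0.424, -0.508, 0.750); φ = arcsin(p_z) ≈ 48.56°, λ = atan2(p_y, p_x) ≈ -129.87°.

≈ lat 49°, lon -130°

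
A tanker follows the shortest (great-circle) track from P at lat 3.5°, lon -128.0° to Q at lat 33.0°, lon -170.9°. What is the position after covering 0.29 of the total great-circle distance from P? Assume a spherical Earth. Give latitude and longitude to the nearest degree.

Write both endpoints as unit vectors p₁, p₂ with components (cos φ cos λ, cos φ sin λ, sin φ).
The central angle between the endpoints is δ = arccos(p₁·p₂) ≈ 0.868 rad (49.7°).
Interpolate at f = 0.29 with slerp weights a = sin((1−f)δ)/sin δ ≈ 0.757, b = sin(fδ)/sin δ ≈ 0.326.
p = a·p₁ + b·p₂ ≈ (-0.736, -0.639, 0.224); φ = arcsin(p_z) ≈ 12.95°, λ = atan2(p_y, p_x) ≈ -139.02°.

≈ lat 13°, lon -139°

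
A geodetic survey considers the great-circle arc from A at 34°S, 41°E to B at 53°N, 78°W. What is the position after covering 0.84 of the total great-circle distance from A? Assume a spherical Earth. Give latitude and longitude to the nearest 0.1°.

Write both endpoints as unit vectors p₁, p₂ with components (cos φ cos λ, cos φ sin λ, sin φ).
The central angle between the endpoints is δ = arccos(p₁·p₂) ≈ 2.330 rad (133.5°).
Interpolate at f = 0.84 with slerp weights a = sin((1−f)δ)/sin δ ≈ 0.502, b = sin(fδ)/sin δ ≈ 1.277.
p = a·p₁ + b·p₂ ≈ (0.474, -0.479, 0.739); φ = arcsin(p_z) ≈ 47.65°, λ = atan2(p_y, p_x) ≈ -45.27°.

≈ 47.7°N, 45.3°W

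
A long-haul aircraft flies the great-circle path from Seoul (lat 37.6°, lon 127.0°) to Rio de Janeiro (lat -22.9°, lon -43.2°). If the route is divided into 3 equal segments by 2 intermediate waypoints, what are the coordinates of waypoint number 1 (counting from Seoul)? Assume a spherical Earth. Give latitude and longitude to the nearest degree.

≈ lat 64°, lon 43°

Write both endpoints as unit vectors p₁, p₂ with components (cos φ cos λ, cos φ sin λ, sin φ).
The central angle between the endpoints is δ = arccos(p₁·p₂) ≈ 2.846 rad (163.1°).
Interpolate at f = 1/3 with slerp weights a = sin((1−f)δ)/sin δ ≈ 3.251, b = sin(fδ)/sin δ ≈ 2.789.
p = a·p₁ + b·p₂ ≈ (0.323, 0.298, 0.898); φ = arcsin(p_z) ≈ 63.93°, λ = atan2(p_y, p_x) ≈ 42.72°.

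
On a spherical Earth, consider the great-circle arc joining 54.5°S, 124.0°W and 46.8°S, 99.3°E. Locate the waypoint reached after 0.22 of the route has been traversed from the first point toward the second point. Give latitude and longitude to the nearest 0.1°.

Write both endpoints as unit vectors p₁, p₂ with components (cos φ cos λ, cos φ sin λ, sin φ).
The central angle between the endpoints is δ = arccos(p₁·p₂) ≈ 1.262 rad (72.3°).
Interpolate at f = 0.22 with slerp weights a = sin((1−f)δ)/sin δ ≈ 0.874, b = sin(fδ)/sin δ ≈ 0.288.
p = a·p₁ + b·p₂ ≈ (-0.316, -0.227, -0.921); φ = arcsin(p_z) ≈ -67.13°, λ = atan2(p_y, p_x) ≈ -144.34°.

≈ 67.1°S, 144.3°W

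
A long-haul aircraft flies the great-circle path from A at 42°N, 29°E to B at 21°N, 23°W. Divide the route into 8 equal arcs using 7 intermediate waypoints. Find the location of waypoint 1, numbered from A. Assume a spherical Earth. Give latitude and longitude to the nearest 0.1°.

The haversine formula gives a central angle δ ≈ 0.841 rad (48.2°) between the endpoints.
Interpolate at f = 1/8 with slerp weights a = sin((1−f)δ)/sin δ ≈ 0.901, b = sin(fδ)/sin δ ≈ 0.141.
p = a·p₁ + b·p₂ ≈ (0.706, 0.273, 0.653); φ = arcsin(p_z) ≈ 40.77°, λ = atan2(p_y, p_x) ≈ 21.14°.

≈ 40.8°N, 21.1°E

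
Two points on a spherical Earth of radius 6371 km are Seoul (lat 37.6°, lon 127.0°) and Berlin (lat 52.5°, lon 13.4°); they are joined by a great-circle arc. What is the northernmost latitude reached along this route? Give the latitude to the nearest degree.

≈ 62°

The great circle lies in the plane with unit normal n̂ = (p₁ × p₂)/|p₁ × p₂|.
Here n̂_z ≈ -0.462; the vertex latitude is φ_max = arccos|n̂_z| ≈ 62.5°.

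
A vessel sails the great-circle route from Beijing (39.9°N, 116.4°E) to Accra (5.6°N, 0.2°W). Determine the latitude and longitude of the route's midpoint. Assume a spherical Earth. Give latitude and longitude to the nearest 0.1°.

≈ 38.0°N, 46.3°E

Convert each endpoint to a unit vector on the sphere (x = cos φ cos λ, y = cos φ sin λ, z = sin φ).
The central angle between the endpoints is δ = arccos(p₁·p₂) ≈ 1.854 rad (106.2°).
Interpolate at f = 1/2 with slerp weights a = sin((1−f)δ)/sin δ ≈ 0.833, b = sin(fδ)/sin δ ≈ 0.833.
p = a·p₁ + b·p₂ ≈ (0.545, 0.569, 0.616); φ = arcsin(p_z) ≈ 37.99°, λ = atan2(p_y, p_x) ≈ 46.27°.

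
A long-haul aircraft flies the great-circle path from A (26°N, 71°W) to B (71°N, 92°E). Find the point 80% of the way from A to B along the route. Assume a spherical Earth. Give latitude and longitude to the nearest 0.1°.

≈ (84.7°N, 37.7°E)

Convert each endpoint to a unit vector on the sphere (x = cos φ cos λ, y = cos φ sin λ, z = sin φ).
The central angle between the endpoints is δ = arccos(p₁·p₂) ≈ 1.436 rad (82.3°).
Interpolate at f = 0.80 with slerp weights a = sin((1−f)δ)/sin δ ≈ 0.286, b = sin(fδ)/sin δ ≈ 0.921.
p = a·p₁ + b·p₂ ≈ (0.073, 0.057, 0.996); φ = arcsin(p_z) ≈ 84.69°, λ = atan2(p_y, p_x) ≈ 37.73°.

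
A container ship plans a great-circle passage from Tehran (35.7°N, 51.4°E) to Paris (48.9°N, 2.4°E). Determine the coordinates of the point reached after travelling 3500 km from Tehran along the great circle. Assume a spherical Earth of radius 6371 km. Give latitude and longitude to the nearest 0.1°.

Write both endpoints as unit vectors p₁, p₂ with components (cos φ cos λ, cos φ sin λ, sin φ).
The central angle between the endpoints is δ = arccos(p₁·p₂) ≈ 0.660 rad (37.8°). The total great-circle distance is δ·R ≈ 0.660 × 6371 ≈ 4205 km, so the target fraction is f = 3500/4205 ≈ 0.832.
Interpolate at f ≈ 0.832 with slerp weights a = sin((1−f)δ)/sin δ ≈ 0.180, b = sin(fδ)/sin δ ≈ 0.852.
p = a·p₁ + b·p₂ ≈ (0.651, 0.138, 0.747); φ = arcsin(p_z) ≈ 48.32°, λ = atan2(p_y, p_x) ≈ 11.96°.

≈ (48.3°N, 12.0°E)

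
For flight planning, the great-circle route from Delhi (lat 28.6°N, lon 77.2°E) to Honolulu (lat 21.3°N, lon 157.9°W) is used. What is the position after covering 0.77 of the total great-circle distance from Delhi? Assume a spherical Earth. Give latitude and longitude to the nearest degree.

≈ lat 36°N, lon 179°E

Convert each endpoint to a unit vector on the sphere (x = cos φ cos λ, y = cos φ sin λ, z = sin φ).
The central angle between the endpoints is δ = arccos(p₁·p₂) ≈ 1.869 rad (107.1°).
Interpolate at f = 0.77 with slerp weights a = sin((1−f)δ)/sin δ ≈ 0.436, b = sin(fδ)/sin δ ≈ 1.037.
p = a·p₁ + b·p₂ ≈ (-0.811, 0.010, 0.586); φ = arcsin(p_z) ≈ 35.84°, λ = atan2(p_y, p_x) ≈ 179.31°.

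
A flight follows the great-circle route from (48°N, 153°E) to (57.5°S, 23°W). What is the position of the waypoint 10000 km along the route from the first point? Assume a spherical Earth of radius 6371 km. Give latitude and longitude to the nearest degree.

≈ (41°S, 136°E)

Write both endpoints as unit vectors p₁, p₂ with components (cos φ cos λ, cos φ sin λ, sin φ).
The central angle between the endpoints is δ = arccos(p₁·p₂) ≈ 2.971 rad (170.2°). The total great-circle distance is δ·R ≈ 2.971 × 6371 ≈ 18925 km, so the target fraction is f = 10000/18925 ≈ 0.528.
Interpolate at f ≈ 0.528 with slerp weights a = sin((1−f)δ)/sin δ ≈ 5.791, b = sin(fδ)/sin δ ≈ 5.875.
p = a·p₁ + b·p₂ ≈ (-0.547, 0.526, -0.652); φ = arcsin(p_z) ≈ -40.68°, λ = atan2(p_y, p_x) ≈ 136.12°.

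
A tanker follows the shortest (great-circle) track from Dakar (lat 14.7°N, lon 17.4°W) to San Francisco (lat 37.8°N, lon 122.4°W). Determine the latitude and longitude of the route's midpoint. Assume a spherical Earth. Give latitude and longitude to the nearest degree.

≈ lat 39°N, lon 62°W

Write both endpoints as unit vectors p₁, p₂ with components (cos φ cos λ, cos φ sin λ, sin φ).
The central angle between the endpoints is δ = arccos(p₁·p₂) ≈ 1.613 rad (92.4°).
Interpolate at f = 1/2 with slerp weights a = sin((1−f)δ)/sin δ ≈ 0.723, b = sin(fδ)/sin δ ≈ 0.723.
p = a·p₁ + b·p₂ ≈ (0.361, -0.691, 0.626); φ = arcsin(p_z) ≈ 38.77°, λ = atan2(p_y, p_x) ≈ -62.42°.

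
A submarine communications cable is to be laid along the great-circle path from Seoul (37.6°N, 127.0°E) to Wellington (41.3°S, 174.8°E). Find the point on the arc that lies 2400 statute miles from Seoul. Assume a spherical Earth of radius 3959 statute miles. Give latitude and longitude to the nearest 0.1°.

Write both endpoints as unit vectors p₁, p₂ with components (cos φ cos λ, cos φ sin λ, sin φ).
The central angle between the endpoints is δ = arccos(p₁·p₂) ≈ 1.574 rad (90.2°). The total great-circle distance is δ·R ≈ 1.574 × 3959 ≈ 6230 mi, so the target fraction is f = 2400/6230 ≈ 0.385.
Interpolate at f ≈ 0.385 with slerp weights a = sin((1−f)δ)/sin δ ≈ 0.823, b = sin(fδ)/sin δ ≈ 0.570.
p = a·p₁ + b·p₂ ≈ (-0.819, 0.560, 0.126); φ = arcsin(p_z) ≈ 7.26°, λ = atan2(p_y, p_x) ≈ 145.64°.

≈ (7.3°N, 145.6°E)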